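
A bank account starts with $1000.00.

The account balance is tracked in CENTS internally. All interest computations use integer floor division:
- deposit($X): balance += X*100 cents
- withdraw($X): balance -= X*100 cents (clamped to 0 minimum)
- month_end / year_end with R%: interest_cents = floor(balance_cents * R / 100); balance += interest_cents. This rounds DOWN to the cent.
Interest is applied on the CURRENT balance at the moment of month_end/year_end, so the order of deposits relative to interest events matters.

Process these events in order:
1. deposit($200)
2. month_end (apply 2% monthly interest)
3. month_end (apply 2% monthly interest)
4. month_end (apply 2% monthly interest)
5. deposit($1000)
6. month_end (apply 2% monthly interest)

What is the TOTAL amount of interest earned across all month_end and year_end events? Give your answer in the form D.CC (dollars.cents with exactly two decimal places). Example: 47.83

Answer: 118.90

Derivation:
After 1 (deposit($200)): balance=$1200.00 total_interest=$0.00
After 2 (month_end (apply 2% monthly interest)): balance=$1224.00 total_interest=$24.00
After 3 (month_end (apply 2% monthly interest)): balance=$1248.48 total_interest=$48.48
After 4 (month_end (apply 2% monthly interest)): balance=$1273.44 total_interest=$73.44
After 5 (deposit($1000)): balance=$2273.44 total_interest=$73.44
After 6 (month_end (apply 2% monthly interest)): balance=$2318.90 total_interest=$118.90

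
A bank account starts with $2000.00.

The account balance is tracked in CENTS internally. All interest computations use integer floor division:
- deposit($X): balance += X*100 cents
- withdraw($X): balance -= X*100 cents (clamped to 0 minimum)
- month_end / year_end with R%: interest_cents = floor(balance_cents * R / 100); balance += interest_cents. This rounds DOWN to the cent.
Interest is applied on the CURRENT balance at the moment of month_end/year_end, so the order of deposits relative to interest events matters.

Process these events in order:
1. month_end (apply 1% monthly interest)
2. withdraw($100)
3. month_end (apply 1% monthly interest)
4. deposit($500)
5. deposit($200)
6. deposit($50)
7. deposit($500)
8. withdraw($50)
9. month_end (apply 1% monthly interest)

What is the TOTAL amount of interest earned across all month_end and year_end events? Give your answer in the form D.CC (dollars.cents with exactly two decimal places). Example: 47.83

Answer: 70.59

Derivation:
After 1 (month_end (apply 1% monthly interest)): balance=$2020.00 total_interest=$20.00
After 2 (withdraw($100)): balance=$1920.00 total_interest=$20.00
After 3 (month_end (apply 1% monthly interest)): balance=$1939.20 total_interest=$39.20
After 4 (deposit($500)): balance=$2439.20 total_interest=$39.20
After 5 (deposit($200)): balance=$2639.20 total_interest=$39.20
After 6 (deposit($50)): balance=$2689.20 total_interest=$39.20
After 7 (deposit($500)): balance=$3189.20 total_interest=$39.20
After 8 (withdraw($50)): balance=$3139.20 total_interest=$39.20
After 9 (month_end (apply 1% monthly interest)): balance=$3170.59 total_interest=$70.59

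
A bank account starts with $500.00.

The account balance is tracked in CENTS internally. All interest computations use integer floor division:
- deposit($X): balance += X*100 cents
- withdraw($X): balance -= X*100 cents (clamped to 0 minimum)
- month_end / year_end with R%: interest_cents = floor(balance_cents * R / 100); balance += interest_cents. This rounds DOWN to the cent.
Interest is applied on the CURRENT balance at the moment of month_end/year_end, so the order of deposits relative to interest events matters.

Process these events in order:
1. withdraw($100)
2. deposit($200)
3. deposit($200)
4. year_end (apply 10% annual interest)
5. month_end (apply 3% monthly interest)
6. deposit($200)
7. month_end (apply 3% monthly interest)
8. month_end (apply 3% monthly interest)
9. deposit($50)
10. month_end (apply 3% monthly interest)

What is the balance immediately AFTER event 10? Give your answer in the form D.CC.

After 1 (withdraw($100)): balance=$400.00 total_interest=$0.00
After 2 (deposit($200)): balance=$600.00 total_interest=$0.00
After 3 (deposit($200)): balance=$800.00 total_interest=$0.00
After 4 (year_end (apply 10% annual interest)): balance=$880.00 total_interest=$80.00
After 5 (month_end (apply 3% monthly interest)): balance=$906.40 total_interest=$106.40
After 6 (deposit($200)): balance=$1106.40 total_interest=$106.40
After 7 (month_end (apply 3% monthly interest)): balance=$1139.59 total_interest=$139.59
After 8 (month_end (apply 3% monthly interest)): balance=$1173.77 total_interest=$173.77
After 9 (deposit($50)): balance=$1223.77 total_interest=$173.77
After 10 (month_end (apply 3% monthly interest)): balance=$1260.48 total_interest=$210.48

Answer: 1260.48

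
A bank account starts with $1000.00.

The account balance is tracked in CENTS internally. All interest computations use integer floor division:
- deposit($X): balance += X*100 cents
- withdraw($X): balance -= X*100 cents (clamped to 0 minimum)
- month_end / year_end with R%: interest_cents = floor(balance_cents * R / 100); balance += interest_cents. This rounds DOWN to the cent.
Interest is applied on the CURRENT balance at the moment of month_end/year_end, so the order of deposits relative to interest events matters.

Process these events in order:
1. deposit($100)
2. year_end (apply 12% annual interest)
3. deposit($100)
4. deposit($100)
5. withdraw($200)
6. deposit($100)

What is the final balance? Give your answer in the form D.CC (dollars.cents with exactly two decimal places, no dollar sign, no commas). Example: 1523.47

After 1 (deposit($100)): balance=$1100.00 total_interest=$0.00
After 2 (year_end (apply 12% annual interest)): balance=$1232.00 total_interest=$132.00
After 3 (deposit($100)): balance=$1332.00 total_interest=$132.00
After 4 (deposit($100)): balance=$1432.00 total_interest=$132.00
After 5 (withdraw($200)): balance=$1232.00 total_interest=$132.00
After 6 (deposit($100)): balance=$1332.00 total_interest=$132.00

Answer: 1332.00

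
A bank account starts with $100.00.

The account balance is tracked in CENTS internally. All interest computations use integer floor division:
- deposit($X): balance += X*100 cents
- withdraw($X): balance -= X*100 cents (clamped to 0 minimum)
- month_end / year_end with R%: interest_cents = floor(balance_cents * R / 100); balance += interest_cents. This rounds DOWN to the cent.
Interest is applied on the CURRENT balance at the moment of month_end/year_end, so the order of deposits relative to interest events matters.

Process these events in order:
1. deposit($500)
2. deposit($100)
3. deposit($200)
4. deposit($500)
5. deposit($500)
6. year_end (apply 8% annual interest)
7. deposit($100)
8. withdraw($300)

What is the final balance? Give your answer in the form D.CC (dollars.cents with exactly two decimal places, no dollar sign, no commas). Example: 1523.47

Answer: 1852.00

Derivation:
After 1 (deposit($500)): balance=$600.00 total_interest=$0.00
After 2 (deposit($100)): balance=$700.00 total_interest=$0.00
After 3 (deposit($200)): balance=$900.00 total_interest=$0.00
After 4 (deposit($500)): balance=$1400.00 total_interest=$0.00
After 5 (deposit($500)): balance=$1900.00 total_interest=$0.00
After 6 (year_end (apply 8% annual interest)): balance=$2052.00 total_interest=$152.00
After 7 (deposit($100)): balance=$2152.00 total_interest=$152.00
After 8 (withdraw($300)): balance=$1852.00 total_interest=$152.00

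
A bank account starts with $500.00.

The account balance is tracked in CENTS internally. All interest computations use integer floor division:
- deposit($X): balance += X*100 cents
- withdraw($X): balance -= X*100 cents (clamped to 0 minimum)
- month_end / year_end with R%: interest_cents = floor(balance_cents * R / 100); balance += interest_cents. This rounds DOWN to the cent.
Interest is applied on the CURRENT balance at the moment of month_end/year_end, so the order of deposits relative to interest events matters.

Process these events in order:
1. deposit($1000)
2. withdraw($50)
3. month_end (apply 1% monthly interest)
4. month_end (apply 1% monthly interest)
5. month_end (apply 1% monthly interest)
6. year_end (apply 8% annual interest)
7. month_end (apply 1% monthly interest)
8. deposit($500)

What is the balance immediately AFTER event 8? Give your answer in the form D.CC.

After 1 (deposit($1000)): balance=$1500.00 total_interest=$0.00
After 2 (withdraw($50)): balance=$1450.00 total_interest=$0.00
After 3 (month_end (apply 1% monthly interest)): balance=$1464.50 total_interest=$14.50
After 4 (month_end (apply 1% monthly interest)): balance=$1479.14 total_interest=$29.14
After 5 (month_end (apply 1% monthly interest)): balance=$1493.93 total_interest=$43.93
After 6 (year_end (apply 8% annual interest)): balance=$1613.44 total_interest=$163.44
After 7 (month_end (apply 1% monthly interest)): balance=$1629.57 total_interest=$179.57
After 8 (deposit($500)): balance=$2129.57 total_interest=$179.57

Answer: 2129.57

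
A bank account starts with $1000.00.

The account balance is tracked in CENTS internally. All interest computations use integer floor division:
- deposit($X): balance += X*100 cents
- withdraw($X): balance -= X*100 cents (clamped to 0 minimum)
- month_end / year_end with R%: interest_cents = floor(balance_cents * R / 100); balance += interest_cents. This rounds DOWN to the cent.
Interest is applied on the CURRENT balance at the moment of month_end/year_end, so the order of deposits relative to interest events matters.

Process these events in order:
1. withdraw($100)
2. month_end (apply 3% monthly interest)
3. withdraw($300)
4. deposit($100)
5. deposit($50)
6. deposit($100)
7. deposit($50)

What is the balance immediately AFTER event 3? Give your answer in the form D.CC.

Answer: 627.00

Derivation:
After 1 (withdraw($100)): balance=$900.00 total_interest=$0.00
After 2 (month_end (apply 3% monthly interest)): balance=$927.00 total_interest=$27.00
After 3 (withdraw($300)): balance=$627.00 total_interest=$27.00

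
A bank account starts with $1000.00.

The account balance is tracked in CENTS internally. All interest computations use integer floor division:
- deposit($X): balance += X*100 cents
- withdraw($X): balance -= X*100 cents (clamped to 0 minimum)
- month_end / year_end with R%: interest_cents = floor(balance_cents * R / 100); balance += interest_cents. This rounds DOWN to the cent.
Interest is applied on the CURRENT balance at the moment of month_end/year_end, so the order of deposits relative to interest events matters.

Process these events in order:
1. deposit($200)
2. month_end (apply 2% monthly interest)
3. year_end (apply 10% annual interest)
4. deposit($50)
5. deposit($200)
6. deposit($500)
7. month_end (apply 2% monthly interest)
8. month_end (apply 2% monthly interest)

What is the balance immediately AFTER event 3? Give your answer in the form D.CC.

Answer: 1346.40

Derivation:
After 1 (deposit($200)): balance=$1200.00 total_interest=$0.00
After 2 (month_end (apply 2% monthly interest)): balance=$1224.00 total_interest=$24.00
After 3 (year_end (apply 10% annual interest)): balance=$1346.40 total_interest=$146.40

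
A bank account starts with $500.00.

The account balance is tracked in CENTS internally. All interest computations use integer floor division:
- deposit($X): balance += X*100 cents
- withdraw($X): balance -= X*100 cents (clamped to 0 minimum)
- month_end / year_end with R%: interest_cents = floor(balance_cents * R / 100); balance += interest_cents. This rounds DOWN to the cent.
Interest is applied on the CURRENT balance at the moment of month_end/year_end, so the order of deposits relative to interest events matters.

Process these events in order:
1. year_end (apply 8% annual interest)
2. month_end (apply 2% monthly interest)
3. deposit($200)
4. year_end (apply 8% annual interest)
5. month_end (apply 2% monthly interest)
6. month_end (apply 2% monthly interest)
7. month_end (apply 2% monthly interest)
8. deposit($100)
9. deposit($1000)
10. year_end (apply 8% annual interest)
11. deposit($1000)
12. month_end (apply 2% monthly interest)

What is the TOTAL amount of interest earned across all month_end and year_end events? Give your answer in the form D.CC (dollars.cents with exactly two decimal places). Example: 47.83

After 1 (year_end (apply 8% annual interest)): balance=$540.00 total_interest=$40.00
After 2 (month_end (apply 2% monthly interest)): balance=$550.80 total_interest=$50.80
After 3 (deposit($200)): balance=$750.80 total_interest=$50.80
After 4 (year_end (apply 8% annual interest)): balance=$810.86 total_interest=$110.86
After 5 (month_end (apply 2% monthly interest)): balance=$827.07 total_interest=$127.07
After 6 (month_end (apply 2% monthly interest)): balance=$843.61 total_interest=$143.61
After 7 (month_end (apply 2% monthly interest)): balance=$860.48 total_interest=$160.48
After 8 (deposit($100)): balance=$960.48 total_interest=$160.48
After 9 (deposit($1000)): balance=$1960.48 total_interest=$160.48
After 10 (year_end (apply 8% annual interest)): balance=$2117.31 total_interest=$317.31
After 11 (deposit($1000)): balance=$3117.31 total_interest=$317.31
After 12 (month_end (apply 2% monthly interest)): balance=$3179.65 total_interest=$379.65

Answer: 379.65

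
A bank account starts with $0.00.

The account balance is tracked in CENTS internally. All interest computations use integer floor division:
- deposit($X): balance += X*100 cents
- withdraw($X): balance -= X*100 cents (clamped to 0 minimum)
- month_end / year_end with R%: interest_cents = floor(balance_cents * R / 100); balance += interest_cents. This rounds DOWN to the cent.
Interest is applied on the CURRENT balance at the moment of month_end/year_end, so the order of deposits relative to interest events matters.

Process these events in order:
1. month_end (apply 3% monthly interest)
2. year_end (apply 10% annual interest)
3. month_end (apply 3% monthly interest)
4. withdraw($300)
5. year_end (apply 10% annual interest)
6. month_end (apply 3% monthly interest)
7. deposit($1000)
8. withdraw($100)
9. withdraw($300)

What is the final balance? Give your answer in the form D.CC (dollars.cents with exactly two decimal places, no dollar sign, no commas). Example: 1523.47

Answer: 600.00

Derivation:
After 1 (month_end (apply 3% monthly interest)): balance=$0.00 total_interest=$0.00
After 2 (year_end (apply 10% annual interest)): balance=$0.00 total_interest=$0.00
After 3 (month_end (apply 3% monthly interest)): balance=$0.00 total_interest=$0.00
After 4 (withdraw($300)): balance=$0.00 total_interest=$0.00
After 5 (year_end (apply 10% annual interest)): balance=$0.00 total_interest=$0.00
After 6 (month_end (apply 3% monthly interest)): balance=$0.00 total_interest=$0.00
After 7 (deposit($1000)): balance=$1000.00 total_interest=$0.00
After 8 (withdraw($100)): balance=$900.00 total_interest=$0.00
After 9 (withdraw($300)): balance=$600.00 total_interest=$0.00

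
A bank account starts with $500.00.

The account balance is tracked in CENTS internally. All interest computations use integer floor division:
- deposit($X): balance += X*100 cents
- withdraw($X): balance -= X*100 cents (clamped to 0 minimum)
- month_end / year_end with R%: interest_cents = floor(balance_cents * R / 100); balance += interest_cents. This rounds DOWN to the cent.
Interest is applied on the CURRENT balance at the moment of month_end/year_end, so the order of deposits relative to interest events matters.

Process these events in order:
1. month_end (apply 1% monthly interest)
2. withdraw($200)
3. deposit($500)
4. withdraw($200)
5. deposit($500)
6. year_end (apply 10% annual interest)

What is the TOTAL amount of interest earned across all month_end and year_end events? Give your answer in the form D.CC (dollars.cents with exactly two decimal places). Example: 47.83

Answer: 115.50

Derivation:
After 1 (month_end (apply 1% monthly interest)): balance=$505.00 total_interest=$5.00
After 2 (withdraw($200)): balance=$305.00 total_interest=$5.00
After 3 (deposit($500)): balance=$805.00 total_interest=$5.00
After 4 (withdraw($200)): balance=$605.00 total_interest=$5.00
After 5 (deposit($500)): balance=$1105.00 total_interest=$5.00
After 6 (year_end (apply 10% annual interest)): balance=$1215.50 total_interest=$115.50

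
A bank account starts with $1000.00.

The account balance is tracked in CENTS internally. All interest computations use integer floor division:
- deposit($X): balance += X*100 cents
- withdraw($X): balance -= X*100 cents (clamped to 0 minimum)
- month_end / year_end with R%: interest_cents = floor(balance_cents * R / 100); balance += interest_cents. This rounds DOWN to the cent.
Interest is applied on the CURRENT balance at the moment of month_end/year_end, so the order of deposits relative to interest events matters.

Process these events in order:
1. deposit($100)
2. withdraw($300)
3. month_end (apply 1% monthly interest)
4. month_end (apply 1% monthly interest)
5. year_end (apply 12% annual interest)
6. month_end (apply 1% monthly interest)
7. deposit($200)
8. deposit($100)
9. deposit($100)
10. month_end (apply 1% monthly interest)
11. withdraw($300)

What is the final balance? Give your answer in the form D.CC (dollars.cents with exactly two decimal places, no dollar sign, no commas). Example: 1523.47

Answer: 1036.37

Derivation:
After 1 (deposit($100)): balance=$1100.00 total_interest=$0.00
After 2 (withdraw($300)): balance=$800.00 total_interest=$0.00
After 3 (month_end (apply 1% monthly interest)): balance=$808.00 total_interest=$8.00
After 4 (month_end (apply 1% monthly interest)): balance=$816.08 total_interest=$16.08
After 5 (year_end (apply 12% annual interest)): balance=$914.00 total_interest=$114.00
After 6 (month_end (apply 1% monthly interest)): balance=$923.14 total_interest=$123.14
After 7 (deposit($200)): balance=$1123.14 total_interest=$123.14
After 8 (deposit($100)): balance=$1223.14 total_interest=$123.14
After 9 (deposit($100)): balance=$1323.14 total_interest=$123.14
After 10 (month_end (apply 1% monthly interest)): balance=$1336.37 total_interest=$136.37
After 11 (withdraw($300)): balance=$1036.37 total_interest=$136.37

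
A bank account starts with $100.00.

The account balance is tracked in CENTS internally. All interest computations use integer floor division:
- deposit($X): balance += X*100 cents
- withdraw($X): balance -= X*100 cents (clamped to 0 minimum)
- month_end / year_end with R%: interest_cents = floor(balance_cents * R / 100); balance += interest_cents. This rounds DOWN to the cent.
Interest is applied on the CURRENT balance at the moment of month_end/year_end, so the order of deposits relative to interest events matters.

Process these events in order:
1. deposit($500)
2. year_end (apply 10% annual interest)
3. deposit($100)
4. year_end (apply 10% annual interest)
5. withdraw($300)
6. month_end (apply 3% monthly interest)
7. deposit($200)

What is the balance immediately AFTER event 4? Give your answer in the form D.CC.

Answer: 836.00

Derivation:
After 1 (deposit($500)): balance=$600.00 total_interest=$0.00
After 2 (year_end (apply 10% annual interest)): balance=$660.00 total_interest=$60.00
After 3 (deposit($100)): balance=$760.00 total_interest=$60.00
After 4 (year_end (apply 10% annual interest)): balance=$836.00 total_interest=$136.00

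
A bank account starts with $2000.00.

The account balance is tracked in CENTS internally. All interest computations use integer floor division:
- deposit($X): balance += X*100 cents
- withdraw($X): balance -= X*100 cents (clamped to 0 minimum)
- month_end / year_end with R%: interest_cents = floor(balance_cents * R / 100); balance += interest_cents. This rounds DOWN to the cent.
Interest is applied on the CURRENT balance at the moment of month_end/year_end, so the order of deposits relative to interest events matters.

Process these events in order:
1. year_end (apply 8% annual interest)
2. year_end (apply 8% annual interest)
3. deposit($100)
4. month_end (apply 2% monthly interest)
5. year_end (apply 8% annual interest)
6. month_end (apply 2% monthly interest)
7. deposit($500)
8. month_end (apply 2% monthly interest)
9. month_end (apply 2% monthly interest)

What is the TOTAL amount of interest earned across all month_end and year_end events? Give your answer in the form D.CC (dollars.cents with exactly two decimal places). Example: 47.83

After 1 (year_end (apply 8% annual interest)): balance=$2160.00 total_interest=$160.00
After 2 (year_end (apply 8% annual interest)): balance=$2332.80 total_interest=$332.80
After 3 (deposit($100)): balance=$2432.80 total_interest=$332.80
After 4 (month_end (apply 2% monthly interest)): balance=$2481.45 total_interest=$381.45
After 5 (year_end (apply 8% annual interest)): balance=$2679.96 total_interest=$579.96
After 6 (month_end (apply 2% monthly interest)): balance=$2733.55 total_interest=$633.55
After 7 (deposit($500)): balance=$3233.55 total_interest=$633.55
After 8 (month_end (apply 2% monthly interest)): balance=$3298.22 total_interest=$698.22
After 9 (month_end (apply 2% monthly interest)): balance=$3364.18 total_interest=$764.18

Answer: 764.18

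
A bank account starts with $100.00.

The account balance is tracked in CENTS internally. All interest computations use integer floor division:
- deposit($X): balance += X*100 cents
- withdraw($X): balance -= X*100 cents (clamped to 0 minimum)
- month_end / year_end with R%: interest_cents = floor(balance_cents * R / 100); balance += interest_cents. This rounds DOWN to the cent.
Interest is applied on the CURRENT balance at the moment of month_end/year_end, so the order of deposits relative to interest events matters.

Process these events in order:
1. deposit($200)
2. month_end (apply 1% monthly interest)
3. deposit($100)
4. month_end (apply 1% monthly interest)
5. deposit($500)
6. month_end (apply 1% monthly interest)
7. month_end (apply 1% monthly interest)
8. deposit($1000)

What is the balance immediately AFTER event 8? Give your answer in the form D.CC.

After 1 (deposit($200)): balance=$300.00 total_interest=$0.00
After 2 (month_end (apply 1% monthly interest)): balance=$303.00 total_interest=$3.00
After 3 (deposit($100)): balance=$403.00 total_interest=$3.00
After 4 (month_end (apply 1% monthly interest)): balance=$407.03 total_interest=$7.03
After 5 (deposit($500)): balance=$907.03 total_interest=$7.03
After 6 (month_end (apply 1% monthly interest)): balance=$916.10 total_interest=$16.10
After 7 (month_end (apply 1% monthly interest)): balance=$925.26 total_interest=$25.26
After 8 (deposit($1000)): balance=$1925.26 total_interest=$25.26

Answer: 1925.26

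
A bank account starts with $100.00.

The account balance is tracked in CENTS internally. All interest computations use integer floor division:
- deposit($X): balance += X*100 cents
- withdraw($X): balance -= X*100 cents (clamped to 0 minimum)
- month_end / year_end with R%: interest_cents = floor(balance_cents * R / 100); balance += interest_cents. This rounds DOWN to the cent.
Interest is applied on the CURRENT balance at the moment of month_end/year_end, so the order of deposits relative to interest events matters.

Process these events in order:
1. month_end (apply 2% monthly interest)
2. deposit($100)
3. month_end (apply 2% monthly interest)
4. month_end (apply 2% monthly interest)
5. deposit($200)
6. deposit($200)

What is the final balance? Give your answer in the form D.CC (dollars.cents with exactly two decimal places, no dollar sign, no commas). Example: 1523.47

Answer: 610.16

Derivation:
After 1 (month_end (apply 2% monthly interest)): balance=$102.00 total_interest=$2.00
After 2 (deposit($100)): balance=$202.00 total_interest=$2.00
After 3 (month_end (apply 2% monthly interest)): balance=$206.04 total_interest=$6.04
After 4 (month_end (apply 2% monthly interest)): balance=$210.16 total_interest=$10.16
After 5 (deposit($200)): balance=$410.16 total_interest=$10.16
After 6 (deposit($200)): balance=$610.16 total_interest=$10.16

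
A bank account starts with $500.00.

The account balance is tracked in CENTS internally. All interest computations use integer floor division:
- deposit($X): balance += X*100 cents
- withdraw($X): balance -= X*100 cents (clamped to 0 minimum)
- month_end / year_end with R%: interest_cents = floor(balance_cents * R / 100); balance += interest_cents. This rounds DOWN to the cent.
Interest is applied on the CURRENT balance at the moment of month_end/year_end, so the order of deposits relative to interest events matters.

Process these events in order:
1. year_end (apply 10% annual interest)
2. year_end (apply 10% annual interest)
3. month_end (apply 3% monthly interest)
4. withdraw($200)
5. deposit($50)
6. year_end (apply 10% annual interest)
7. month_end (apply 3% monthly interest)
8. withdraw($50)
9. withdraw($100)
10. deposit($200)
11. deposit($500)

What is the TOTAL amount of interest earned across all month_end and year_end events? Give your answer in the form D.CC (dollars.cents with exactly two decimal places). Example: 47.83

After 1 (year_end (apply 10% annual interest)): balance=$550.00 total_interest=$50.00
After 2 (year_end (apply 10% annual interest)): balance=$605.00 total_interest=$105.00
After 3 (month_end (apply 3% monthly interest)): balance=$623.15 total_interest=$123.15
After 4 (withdraw($200)): balance=$423.15 total_interest=$123.15
After 5 (deposit($50)): balance=$473.15 total_interest=$123.15
After 6 (year_end (apply 10% annual interest)): balance=$520.46 total_interest=$170.46
After 7 (month_end (apply 3% monthly interest)): balance=$536.07 total_interest=$186.07
After 8 (withdraw($50)): balance=$486.07 total_interest=$186.07
After 9 (withdraw($100)): balance=$386.07 total_interest=$186.07
After 10 (deposit($200)): balance=$586.07 total_interest=$186.07
After 11 (deposit($500)): balance=$1086.07 total_interest=$186.07

Answer: 186.07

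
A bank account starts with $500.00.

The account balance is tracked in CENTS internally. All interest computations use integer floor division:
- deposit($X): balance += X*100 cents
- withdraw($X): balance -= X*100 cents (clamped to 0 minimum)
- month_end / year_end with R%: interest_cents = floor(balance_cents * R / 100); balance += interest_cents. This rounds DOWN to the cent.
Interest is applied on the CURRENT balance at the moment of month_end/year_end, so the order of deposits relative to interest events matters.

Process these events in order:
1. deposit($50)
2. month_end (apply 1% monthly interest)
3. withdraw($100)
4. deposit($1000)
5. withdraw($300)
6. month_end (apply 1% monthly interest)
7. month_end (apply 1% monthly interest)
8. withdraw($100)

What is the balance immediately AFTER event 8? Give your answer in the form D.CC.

After 1 (deposit($50)): balance=$550.00 total_interest=$0.00
After 2 (month_end (apply 1% monthly interest)): balance=$555.50 total_interest=$5.50
After 3 (withdraw($100)): balance=$455.50 total_interest=$5.50
After 4 (deposit($1000)): balance=$1455.50 total_interest=$5.50
After 5 (withdraw($300)): balance=$1155.50 total_interest=$5.50
After 6 (month_end (apply 1% monthly interest)): balance=$1167.05 total_interest=$17.05
After 7 (month_end (apply 1% monthly interest)): balance=$1178.72 total_interest=$28.72
After 8 (withdraw($100)): balance=$1078.72 total_interest=$28.72

Answer: 1078.72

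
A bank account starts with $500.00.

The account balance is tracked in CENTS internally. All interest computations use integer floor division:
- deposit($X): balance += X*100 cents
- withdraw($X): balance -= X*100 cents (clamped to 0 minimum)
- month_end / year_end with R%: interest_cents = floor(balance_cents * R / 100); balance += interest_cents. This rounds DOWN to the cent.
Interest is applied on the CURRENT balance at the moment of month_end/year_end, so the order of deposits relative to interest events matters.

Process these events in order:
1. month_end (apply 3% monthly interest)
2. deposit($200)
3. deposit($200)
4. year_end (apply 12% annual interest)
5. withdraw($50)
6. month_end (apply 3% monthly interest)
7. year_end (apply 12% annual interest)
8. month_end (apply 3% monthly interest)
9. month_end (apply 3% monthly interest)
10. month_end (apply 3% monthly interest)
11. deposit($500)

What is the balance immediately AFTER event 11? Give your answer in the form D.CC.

Answer: 1728.77

Derivation:
After 1 (month_end (apply 3% monthly interest)): balance=$515.00 total_interest=$15.00
After 2 (deposit($200)): balance=$715.00 total_interest=$15.00
After 3 (deposit($200)): balance=$915.00 total_interest=$15.00
After 4 (year_end (apply 12% annual interest)): balance=$1024.80 total_interest=$124.80
After 5 (withdraw($50)): balance=$974.80 total_interest=$124.80
After 6 (month_end (apply 3% monthly interest)): balance=$1004.04 total_interest=$154.04
After 7 (year_end (apply 12% annual interest)): balance=$1124.52 total_interest=$274.52
After 8 (month_end (apply 3% monthly interest)): balance=$1158.25 total_interest=$308.25
After 9 (month_end (apply 3% monthly interest)): balance=$1192.99 total_interest=$342.99
After 10 (month_end (apply 3% monthly interest)): balance=$1228.77 total_interest=$378.77
After 11 (deposit($500)): balance=$1728.77 total_interest=$378.77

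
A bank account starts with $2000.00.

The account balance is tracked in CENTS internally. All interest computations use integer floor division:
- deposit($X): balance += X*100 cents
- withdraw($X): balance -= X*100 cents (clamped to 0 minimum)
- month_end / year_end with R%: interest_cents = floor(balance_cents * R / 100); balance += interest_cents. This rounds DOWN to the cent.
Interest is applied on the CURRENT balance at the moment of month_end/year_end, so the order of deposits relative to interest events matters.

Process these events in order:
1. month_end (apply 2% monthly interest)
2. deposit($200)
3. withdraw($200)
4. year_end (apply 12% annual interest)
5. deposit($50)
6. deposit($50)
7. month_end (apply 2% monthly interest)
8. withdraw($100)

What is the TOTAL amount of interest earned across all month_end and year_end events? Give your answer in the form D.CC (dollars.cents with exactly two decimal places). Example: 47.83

Answer: 332.49

Derivation:
After 1 (month_end (apply 2% monthly interest)): balance=$2040.00 total_interest=$40.00
After 2 (deposit($200)): balance=$2240.00 total_interest=$40.00
After 3 (withdraw($200)): balance=$2040.00 total_interest=$40.00
After 4 (year_end (apply 12% annual interest)): balance=$2284.80 total_interest=$284.80
After 5 (deposit($50)): balance=$2334.80 total_interest=$284.80
After 6 (deposit($50)): balance=$2384.80 total_interest=$284.80
After 7 (month_end (apply 2% monthly interest)): balance=$2432.49 total_interest=$332.49
After 8 (withdraw($100)): balance=$2332.49 total_interest=$332.49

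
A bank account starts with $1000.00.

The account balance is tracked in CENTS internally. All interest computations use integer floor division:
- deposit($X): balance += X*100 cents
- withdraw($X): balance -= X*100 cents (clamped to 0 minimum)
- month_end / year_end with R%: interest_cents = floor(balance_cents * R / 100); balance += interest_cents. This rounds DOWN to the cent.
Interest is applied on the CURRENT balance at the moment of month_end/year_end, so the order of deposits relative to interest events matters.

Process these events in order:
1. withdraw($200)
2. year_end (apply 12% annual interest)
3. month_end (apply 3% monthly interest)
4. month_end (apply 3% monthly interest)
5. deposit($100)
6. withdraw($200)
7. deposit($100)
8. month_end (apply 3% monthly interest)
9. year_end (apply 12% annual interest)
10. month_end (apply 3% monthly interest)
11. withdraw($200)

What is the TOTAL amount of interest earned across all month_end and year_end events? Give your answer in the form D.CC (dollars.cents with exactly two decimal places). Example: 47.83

After 1 (withdraw($200)): balance=$800.00 total_interest=$0.00
After 2 (year_end (apply 12% annual interest)): balance=$896.00 total_interest=$96.00
After 3 (month_end (apply 3% monthly interest)): balance=$922.88 total_interest=$122.88
After 4 (month_end (apply 3% monthly interest)): balance=$950.56 total_interest=$150.56
After 5 (deposit($100)): balance=$1050.56 total_interest=$150.56
After 6 (withdraw($200)): balance=$850.56 total_interest=$150.56
After 7 (deposit($100)): balance=$950.56 total_interest=$150.56
After 8 (month_end (apply 3% monthly interest)): balance=$979.07 total_interest=$179.07
After 9 (year_end (apply 12% annual interest)): balance=$1096.55 total_interest=$296.55
After 10 (month_end (apply 3% monthly interest)): balance=$1129.44 total_interest=$329.44
After 11 (withdraw($200)): balance=$929.44 total_interest=$329.44

Answer: 329.44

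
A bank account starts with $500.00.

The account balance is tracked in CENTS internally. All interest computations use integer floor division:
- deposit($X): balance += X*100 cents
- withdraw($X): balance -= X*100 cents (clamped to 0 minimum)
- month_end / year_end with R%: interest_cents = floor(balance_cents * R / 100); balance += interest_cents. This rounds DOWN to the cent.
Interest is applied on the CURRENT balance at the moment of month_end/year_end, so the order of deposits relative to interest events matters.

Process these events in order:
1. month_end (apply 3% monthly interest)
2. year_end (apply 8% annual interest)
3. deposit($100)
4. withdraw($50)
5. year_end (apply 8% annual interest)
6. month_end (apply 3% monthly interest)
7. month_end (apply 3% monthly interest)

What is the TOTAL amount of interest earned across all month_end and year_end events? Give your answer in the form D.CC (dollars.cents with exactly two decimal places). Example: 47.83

After 1 (month_end (apply 3% monthly interest)): balance=$515.00 total_interest=$15.00
After 2 (year_end (apply 8% annual interest)): balance=$556.20 total_interest=$56.20
After 3 (deposit($100)): balance=$656.20 total_interest=$56.20
After 4 (withdraw($50)): balance=$606.20 total_interest=$56.20
After 5 (year_end (apply 8% annual interest)): balance=$654.69 total_interest=$104.69
After 6 (month_end (apply 3% monthly interest)): balance=$674.33 total_interest=$124.33
After 7 (month_end (apply 3% monthly interest)): balance=$694.55 total_interest=$144.55

Answer: 144.55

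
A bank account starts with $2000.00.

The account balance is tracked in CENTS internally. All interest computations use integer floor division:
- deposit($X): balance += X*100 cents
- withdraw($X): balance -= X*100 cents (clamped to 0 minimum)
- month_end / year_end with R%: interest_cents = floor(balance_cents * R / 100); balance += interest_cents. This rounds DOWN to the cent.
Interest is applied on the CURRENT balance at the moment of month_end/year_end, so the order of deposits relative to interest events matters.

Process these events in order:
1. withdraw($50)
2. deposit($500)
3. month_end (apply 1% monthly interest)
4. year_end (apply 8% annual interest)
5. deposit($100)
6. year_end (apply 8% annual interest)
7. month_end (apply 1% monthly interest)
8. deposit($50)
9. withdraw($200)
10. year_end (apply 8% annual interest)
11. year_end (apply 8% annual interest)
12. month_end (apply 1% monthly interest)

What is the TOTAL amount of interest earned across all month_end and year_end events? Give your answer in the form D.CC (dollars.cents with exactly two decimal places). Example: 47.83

After 1 (withdraw($50)): balance=$1950.00 total_interest=$0.00
After 2 (deposit($500)): balance=$2450.00 total_interest=$0.00
After 3 (month_end (apply 1% monthly interest)): balance=$2474.50 total_interest=$24.50
After 4 (year_end (apply 8% annual interest)): balance=$2672.46 total_interest=$222.46
After 5 (deposit($100)): balance=$2772.46 total_interest=$222.46
After 6 (year_end (apply 8% annual interest)): balance=$2994.25 total_interest=$444.25
After 7 (month_end (apply 1% monthly interest)): balance=$3024.19 total_interest=$474.19
After 8 (deposit($50)): balance=$3074.19 total_interest=$474.19
After 9 (withdraw($200)): balance=$2874.19 total_interest=$474.19
After 10 (year_end (apply 8% annual interest)): balance=$3104.12 total_interest=$704.12
After 11 (year_end (apply 8% annual interest)): balance=$3352.44 total_interest=$952.44
After 12 (month_end (apply 1% monthly interest)): balance=$3385.96 total_interest=$985.96

Answer: 985.96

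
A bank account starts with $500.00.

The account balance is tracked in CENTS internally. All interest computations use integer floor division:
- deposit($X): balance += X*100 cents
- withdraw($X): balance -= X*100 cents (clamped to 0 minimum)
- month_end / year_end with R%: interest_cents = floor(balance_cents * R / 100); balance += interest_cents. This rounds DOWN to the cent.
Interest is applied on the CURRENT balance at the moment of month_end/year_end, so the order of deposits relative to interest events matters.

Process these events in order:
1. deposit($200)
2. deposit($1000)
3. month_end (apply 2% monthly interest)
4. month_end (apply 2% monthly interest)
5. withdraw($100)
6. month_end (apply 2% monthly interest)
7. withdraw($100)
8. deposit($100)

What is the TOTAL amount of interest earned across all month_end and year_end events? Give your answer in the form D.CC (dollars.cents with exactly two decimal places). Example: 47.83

Answer: 102.05

Derivation:
After 1 (deposit($200)): balance=$700.00 total_interest=$0.00
After 2 (deposit($1000)): balance=$1700.00 total_interest=$0.00
After 3 (month_end (apply 2% monthly interest)): balance=$1734.00 total_interest=$34.00
After 4 (month_end (apply 2% monthly interest)): balance=$1768.68 total_interest=$68.68
After 5 (withdraw($100)): balance=$1668.68 total_interest=$68.68
After 6 (month_end (apply 2% monthly interest)): balance=$1702.05 total_interest=$102.05
After 7 (withdraw($100)): balance=$1602.05 total_interest=$102.05
After 8 (deposit($100)): balance=$1702.05 total_interest=$102.05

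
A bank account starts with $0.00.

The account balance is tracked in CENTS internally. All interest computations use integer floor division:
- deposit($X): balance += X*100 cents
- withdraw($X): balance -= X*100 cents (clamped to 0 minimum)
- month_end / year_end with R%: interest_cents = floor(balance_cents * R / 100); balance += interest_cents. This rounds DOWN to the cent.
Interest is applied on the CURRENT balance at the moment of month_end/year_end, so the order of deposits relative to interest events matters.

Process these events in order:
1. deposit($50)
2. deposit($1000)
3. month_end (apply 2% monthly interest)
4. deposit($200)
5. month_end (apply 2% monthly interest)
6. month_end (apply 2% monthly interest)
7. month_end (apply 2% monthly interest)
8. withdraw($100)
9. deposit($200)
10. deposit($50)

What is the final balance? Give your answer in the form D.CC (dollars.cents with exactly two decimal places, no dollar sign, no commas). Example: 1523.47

Answer: 1498.78

Derivation:
After 1 (deposit($50)): balance=$50.00 total_interest=$0.00
After 2 (deposit($1000)): balance=$1050.00 total_interest=$0.00
After 3 (month_end (apply 2% monthly interest)): balance=$1071.00 total_interest=$21.00
After 4 (deposit($200)): balance=$1271.00 total_interest=$21.00
After 5 (month_end (apply 2% monthly interest)): balance=$1296.42 total_interest=$46.42
After 6 (month_end (apply 2% monthly interest)): balance=$1322.34 total_interest=$72.34
After 7 (month_end (apply 2% monthly interest)): balance=$1348.78 total_interest=$98.78
After 8 (withdraw($100)): balance=$1248.78 total_interest=$98.78
After 9 (deposit($200)): balance=$1448.78 total_interest=$98.78
After 10 (deposit($50)): balance=$1498.78 total_interest=$98.78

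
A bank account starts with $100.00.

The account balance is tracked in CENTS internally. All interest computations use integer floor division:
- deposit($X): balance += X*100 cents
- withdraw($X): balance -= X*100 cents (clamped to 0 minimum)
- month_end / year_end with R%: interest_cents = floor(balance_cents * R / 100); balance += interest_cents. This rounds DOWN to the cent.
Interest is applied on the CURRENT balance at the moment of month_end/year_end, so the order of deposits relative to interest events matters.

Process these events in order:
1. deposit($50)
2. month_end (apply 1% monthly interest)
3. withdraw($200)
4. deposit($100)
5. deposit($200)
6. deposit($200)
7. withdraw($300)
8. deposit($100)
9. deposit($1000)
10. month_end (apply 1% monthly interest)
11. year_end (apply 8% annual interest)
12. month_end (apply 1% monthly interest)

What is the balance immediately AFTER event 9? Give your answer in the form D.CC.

After 1 (deposit($50)): balance=$150.00 total_interest=$0.00
After 2 (month_end (apply 1% monthly interest)): balance=$151.50 total_interest=$1.50
After 3 (withdraw($200)): balance=$0.00 total_interest=$1.50
After 4 (deposit($100)): balance=$100.00 total_interest=$1.50
After 5 (deposit($200)): balance=$300.00 total_interest=$1.50
After 6 (deposit($200)): balance=$500.00 total_interest=$1.50
After 7 (withdraw($300)): balance=$200.00 total_interest=$1.50
After 8 (deposit($100)): balance=$300.00 total_interest=$1.50
After 9 (deposit($1000)): balance=$1300.00 total_interest=$1.50

Answer: 1300.00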